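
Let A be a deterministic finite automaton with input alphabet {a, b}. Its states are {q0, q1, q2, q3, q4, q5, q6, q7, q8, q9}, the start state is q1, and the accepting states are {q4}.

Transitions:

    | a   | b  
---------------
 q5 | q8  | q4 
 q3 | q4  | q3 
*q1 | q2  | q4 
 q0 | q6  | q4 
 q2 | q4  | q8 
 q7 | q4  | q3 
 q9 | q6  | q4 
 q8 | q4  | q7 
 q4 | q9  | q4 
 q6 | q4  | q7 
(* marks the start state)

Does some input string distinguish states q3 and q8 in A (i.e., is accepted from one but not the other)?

No

Reachable states from the start: {q1,q2,q3,q4,q6,q7,q8,q9}. Unreachable: {q0,q5} — drop them.
Start with accepting vs non-accepting: {q4} | {q1,q2,q3,q6,q7,q8,q9}.
On input a, block {q1,q2,q3,q6,q7,q8,q9} splits into {q2,q3,q6,q7,q8} and {q1,q9}.
The partition is now stable with 3 blocks: {q4} | {q2,q3,q6,q7,q8} | {q1,q9}.
q3 and q8 lie in the same block of the stable partition, so they are equivalent — no string distinguishes them.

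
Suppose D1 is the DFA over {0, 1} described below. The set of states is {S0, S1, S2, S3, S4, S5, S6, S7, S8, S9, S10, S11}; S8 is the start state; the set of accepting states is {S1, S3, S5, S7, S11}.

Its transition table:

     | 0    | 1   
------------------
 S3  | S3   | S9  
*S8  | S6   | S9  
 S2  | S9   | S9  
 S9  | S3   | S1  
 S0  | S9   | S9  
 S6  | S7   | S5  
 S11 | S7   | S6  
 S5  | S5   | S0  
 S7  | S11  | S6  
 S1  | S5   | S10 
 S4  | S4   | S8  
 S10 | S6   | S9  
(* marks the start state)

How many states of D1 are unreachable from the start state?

No path from S8 leads to S2, S4; the other 10 states are all reachable.

2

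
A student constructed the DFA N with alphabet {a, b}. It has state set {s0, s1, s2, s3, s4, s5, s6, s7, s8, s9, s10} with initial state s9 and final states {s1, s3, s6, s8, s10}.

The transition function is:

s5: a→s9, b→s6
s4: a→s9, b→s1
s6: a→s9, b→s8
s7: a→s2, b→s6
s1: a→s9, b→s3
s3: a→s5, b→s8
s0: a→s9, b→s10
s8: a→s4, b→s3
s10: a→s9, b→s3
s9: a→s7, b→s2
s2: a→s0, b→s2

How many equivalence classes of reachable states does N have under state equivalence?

P0 = {s1,s3,s6,s8,s10} | {s0,s2,s4,s5,s7,s9}.
On input b, block {s0,s2,s4,s5,s7,s9} splits into {s0,s4,s5,s7} and {s2,s9}.
Split {s1,s3,s6,s8,s10} by δ(·,a) → {s1,s6,s10} and {s3,s8}.
Stable partition: {s1,s6,s10} | {s0,s4,s5,s7} | {s2,s9} | {s3,s8} — 4 equivalence classes.

4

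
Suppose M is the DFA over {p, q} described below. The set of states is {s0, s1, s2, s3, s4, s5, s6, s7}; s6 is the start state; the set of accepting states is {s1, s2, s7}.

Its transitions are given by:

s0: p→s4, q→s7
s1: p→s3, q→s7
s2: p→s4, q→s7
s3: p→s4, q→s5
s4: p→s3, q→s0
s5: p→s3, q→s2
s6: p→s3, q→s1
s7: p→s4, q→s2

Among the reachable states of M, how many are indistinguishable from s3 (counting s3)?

P0 = {s1,s2,s7} | {s0,s3,s4,s5,s6}.
Split {s0,s3,s4,s5,s6} by δ(·,q) → {s0,s5,s6} and {s3,s4}.
Stable partition: {s1,s2,s7} | {s0,s5,s6} | {s3,s4} — 3 equivalence classes.
State s3 belongs to the block {s3,s4}, which has 2 states.

2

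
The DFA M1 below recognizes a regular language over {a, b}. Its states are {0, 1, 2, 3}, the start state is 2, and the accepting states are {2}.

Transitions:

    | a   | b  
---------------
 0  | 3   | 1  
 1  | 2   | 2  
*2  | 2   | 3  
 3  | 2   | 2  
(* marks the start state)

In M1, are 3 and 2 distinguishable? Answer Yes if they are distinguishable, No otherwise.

First remove the unreachable states {0,1}; 2 states remain.
P0 = {2} | {3}.
The partition is now stable with 2 blocks: {2} | {3}.
3 and 2 end up in different blocks, so they are distinguishable. For instance, the string 'ε' is accepted from only 2.

Yes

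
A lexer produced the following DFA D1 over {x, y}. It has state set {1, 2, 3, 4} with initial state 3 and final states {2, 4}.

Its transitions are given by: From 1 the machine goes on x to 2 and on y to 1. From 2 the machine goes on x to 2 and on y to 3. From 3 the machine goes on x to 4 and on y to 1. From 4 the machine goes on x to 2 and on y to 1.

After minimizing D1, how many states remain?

All states are reachable from the start state.
Start with accepting vs non-accepting: {2,4} | {1,3}.
The partition is now stable with 2 blocks: {2,4} | {1,3}.

2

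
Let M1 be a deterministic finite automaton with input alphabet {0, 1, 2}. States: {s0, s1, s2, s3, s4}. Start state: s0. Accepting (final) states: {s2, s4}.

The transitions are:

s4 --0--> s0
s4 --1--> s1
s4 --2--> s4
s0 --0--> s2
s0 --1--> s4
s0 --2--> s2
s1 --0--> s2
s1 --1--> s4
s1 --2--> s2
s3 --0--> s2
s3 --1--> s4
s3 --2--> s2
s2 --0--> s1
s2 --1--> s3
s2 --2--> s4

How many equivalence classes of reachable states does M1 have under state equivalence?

2

All states are reachable from the start state.
Start with accepting vs non-accepting: {s2,s4} | {s0,s1,s3}.
Stable partition: {s2,s4} | {s0,s1,s3} — 2 equivalence classes.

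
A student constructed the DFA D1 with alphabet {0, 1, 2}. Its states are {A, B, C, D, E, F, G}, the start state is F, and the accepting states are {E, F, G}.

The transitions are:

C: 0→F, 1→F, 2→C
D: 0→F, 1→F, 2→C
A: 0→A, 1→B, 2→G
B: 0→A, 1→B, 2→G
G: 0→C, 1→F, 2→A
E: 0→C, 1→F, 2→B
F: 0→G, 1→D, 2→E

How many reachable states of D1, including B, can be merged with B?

All states are reachable from the start state.
Start with accepting vs non-accepting: {E,F,G} | {A,B,C,D}.
On input 0, block {E,F,G} splits into {E,G} and {F}.
On input 0, block {A,B,C,D} splits into {A,B} and {C,D}.
The partition is now stable with 4 blocks: {E,G} | {A,B} | {F} | {C,D}.
The equivalence class containing B is {A,B}, of size 2.

2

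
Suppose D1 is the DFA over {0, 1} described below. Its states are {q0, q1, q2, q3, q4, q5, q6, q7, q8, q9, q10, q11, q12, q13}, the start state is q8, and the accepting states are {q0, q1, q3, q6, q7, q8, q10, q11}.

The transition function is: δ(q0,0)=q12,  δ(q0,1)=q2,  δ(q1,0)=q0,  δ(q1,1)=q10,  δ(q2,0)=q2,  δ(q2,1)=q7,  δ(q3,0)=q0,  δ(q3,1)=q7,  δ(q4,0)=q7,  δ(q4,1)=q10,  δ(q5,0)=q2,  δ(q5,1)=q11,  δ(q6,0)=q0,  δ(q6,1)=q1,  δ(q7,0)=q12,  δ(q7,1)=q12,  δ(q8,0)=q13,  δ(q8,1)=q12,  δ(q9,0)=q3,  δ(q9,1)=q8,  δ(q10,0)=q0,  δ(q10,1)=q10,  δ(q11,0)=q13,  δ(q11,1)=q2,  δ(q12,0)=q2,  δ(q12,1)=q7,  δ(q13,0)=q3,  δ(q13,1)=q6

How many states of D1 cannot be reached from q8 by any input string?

Starting at q8 and following transitions, the reachable set is {q0, q1, q2, q3, q6, q7, q8, q10, q12, q13}. That leaves q4, q5, q9, q11 unreachable — 4 in total.

4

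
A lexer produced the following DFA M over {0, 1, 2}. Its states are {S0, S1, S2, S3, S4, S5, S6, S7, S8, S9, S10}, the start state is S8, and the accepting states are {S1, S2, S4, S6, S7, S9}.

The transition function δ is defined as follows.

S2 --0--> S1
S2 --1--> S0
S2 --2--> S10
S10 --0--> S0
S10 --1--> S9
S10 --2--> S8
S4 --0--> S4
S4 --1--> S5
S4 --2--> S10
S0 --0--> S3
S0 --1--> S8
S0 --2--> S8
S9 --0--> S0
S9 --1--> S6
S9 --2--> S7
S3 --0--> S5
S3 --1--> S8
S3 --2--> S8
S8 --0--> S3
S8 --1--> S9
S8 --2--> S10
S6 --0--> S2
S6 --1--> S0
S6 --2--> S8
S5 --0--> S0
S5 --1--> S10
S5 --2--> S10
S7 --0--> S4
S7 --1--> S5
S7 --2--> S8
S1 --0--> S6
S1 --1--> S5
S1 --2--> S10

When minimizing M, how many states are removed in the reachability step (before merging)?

A breadth-first search from the start state visits every state.

0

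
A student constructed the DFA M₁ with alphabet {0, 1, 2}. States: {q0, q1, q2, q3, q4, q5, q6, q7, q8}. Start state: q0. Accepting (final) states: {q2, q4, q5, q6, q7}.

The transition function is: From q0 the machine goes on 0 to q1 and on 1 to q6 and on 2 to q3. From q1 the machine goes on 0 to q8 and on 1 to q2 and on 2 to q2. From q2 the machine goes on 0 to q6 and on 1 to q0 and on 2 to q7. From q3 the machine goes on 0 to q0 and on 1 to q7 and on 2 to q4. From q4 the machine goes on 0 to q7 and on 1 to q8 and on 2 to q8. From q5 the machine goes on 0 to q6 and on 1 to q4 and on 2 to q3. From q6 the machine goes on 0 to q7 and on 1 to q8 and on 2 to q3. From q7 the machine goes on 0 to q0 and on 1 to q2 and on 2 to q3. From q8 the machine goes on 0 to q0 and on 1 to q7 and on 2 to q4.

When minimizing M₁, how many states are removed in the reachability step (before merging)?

1

BFS from q0 reaches {q0, q1, q2, q3, q4, q6, q7, q8}; the 1 state(s) q5 are never visited.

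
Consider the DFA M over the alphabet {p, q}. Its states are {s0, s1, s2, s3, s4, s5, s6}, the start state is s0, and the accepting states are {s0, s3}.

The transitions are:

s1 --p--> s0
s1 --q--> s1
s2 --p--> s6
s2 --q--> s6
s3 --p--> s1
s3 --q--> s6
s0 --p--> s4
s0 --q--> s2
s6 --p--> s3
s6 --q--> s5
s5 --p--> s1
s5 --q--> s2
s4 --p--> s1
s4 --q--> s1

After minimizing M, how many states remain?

7

P0 = {s0,s3} | {s1,s2,s4,s5,s6}.
Refine {s1,s2,s4,s5,s6} on symbol p: members go to different blocks, giving {s2,s4,s5} and {s1,s6}.
On input p, block {s0,s3} splits into {s0} and {s3}.
Refine {s2,s4,s5} on symbol q: members go to different blocks, giving {s2,s4} and {s5}.
Split {s1,s6} by δ(·,p) → {s1} and {s6}.
Refine {s2,s4} on symbol p: members go to different blocks, giving {s2} and {s4}.
The partition is now stable with 7 blocks: {s0} | {s2} | {s1} | {s3} | {s5} | {s6} | {s4}.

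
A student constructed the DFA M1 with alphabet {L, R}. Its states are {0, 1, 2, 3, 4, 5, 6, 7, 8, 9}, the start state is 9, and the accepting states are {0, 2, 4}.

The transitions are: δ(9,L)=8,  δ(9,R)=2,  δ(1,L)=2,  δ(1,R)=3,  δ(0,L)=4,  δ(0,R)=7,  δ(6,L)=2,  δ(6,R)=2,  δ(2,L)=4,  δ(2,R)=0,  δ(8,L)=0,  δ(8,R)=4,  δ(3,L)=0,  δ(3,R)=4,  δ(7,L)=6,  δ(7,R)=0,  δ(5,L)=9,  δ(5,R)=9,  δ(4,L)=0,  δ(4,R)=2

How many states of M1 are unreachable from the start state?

BFS from 9 reaches {0, 2, 4, 6, 7, 8, 9}; the 3 state(s) 1, 3, 5 are never visited.

3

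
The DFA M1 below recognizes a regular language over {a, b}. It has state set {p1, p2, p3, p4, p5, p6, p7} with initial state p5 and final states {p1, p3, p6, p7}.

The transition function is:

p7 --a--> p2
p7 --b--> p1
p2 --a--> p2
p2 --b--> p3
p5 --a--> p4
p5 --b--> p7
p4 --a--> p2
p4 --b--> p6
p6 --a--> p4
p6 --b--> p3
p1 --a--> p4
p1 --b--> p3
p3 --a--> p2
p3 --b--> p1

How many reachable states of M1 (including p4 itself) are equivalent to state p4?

3

Start with accepting vs non-accepting: {p1,p3,p6,p7} | {p2,p4,p5}.
No further refinement is possible. Final partition (2 blocks): {p1,p3,p6,p7} | {p2,p4,p5}.
The equivalence class containing p4 is {p2,p4,p5}, of size 3.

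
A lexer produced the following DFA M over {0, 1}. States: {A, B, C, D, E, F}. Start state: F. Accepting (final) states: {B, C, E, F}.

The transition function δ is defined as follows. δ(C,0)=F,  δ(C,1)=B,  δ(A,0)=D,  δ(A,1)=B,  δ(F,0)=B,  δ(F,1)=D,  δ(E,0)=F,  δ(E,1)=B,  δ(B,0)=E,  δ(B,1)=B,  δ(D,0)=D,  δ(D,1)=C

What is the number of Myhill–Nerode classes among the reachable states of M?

States {A} cannot be reached from the start state, so discard them.
P0 = {B,C,E,F} | {D}.
On input 1, block {B,C,E,F} splits into {B,C,E} and {F}.
Refine {B,C,E} on symbol 0: members go to different blocks, giving {C,E} and {B}.
The partition is now stable with 4 blocks: {C,E} | {D} | {F} | {B}.

4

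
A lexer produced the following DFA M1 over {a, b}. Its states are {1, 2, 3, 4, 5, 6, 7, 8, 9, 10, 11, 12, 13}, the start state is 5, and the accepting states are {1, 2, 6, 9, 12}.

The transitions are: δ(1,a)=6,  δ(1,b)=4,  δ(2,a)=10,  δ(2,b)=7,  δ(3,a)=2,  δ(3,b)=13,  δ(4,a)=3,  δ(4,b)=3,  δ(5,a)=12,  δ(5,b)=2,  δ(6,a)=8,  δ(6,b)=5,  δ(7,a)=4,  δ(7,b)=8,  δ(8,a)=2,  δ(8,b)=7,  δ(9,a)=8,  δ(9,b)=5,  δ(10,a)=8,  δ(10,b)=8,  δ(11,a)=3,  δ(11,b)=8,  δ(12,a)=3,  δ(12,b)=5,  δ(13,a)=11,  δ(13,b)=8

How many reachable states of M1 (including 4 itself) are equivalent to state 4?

Reachable states from the start: {2,3,4,5,7,8,10,11,12,13}. Unreachable: {1,6,9} — drop them.
P0 = {2,12} | {3,4,5,7,8,10,11,13}.
Refine {3,4,5,7,8,10,11,13} on symbol a: members go to different blocks, giving {4,7,10,11,13} and {3,5,8}.
On input a, block {2,12} splits into {2} and {12}.
Refine {4,7,10,11,13} on symbol a: members go to different blocks, giving {4,10,11} and {7,13}.
On input a, block {3,5,8} splits into {3,8} and {5}.
No further refinement is possible. Final partition (6 blocks): {2} | {4,10,11} | {3,8} | {12} | {7,13} | {5}.
State 4 belongs to the block {4,10,11}, which has 3 states.

3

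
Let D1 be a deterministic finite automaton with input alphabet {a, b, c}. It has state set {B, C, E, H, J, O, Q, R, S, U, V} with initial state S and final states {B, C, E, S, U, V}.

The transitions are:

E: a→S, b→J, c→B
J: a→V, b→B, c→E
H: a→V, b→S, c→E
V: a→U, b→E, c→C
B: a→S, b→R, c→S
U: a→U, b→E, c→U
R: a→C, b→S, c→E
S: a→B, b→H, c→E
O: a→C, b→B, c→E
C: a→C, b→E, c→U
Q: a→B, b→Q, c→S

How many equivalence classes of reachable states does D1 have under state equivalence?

3

First remove the unreachable states {O,Q}; 9 states remain.
Initial partition by acceptance: {B,C,E,S,U,V} | {H,J,R}.
On input b, block {B,C,E,S,U,V} splits into {B,E,S} and {C,U,V}.
No further refinement is possible. Final partition (3 blocks): {B,E,S} | {H,J,R} | {C,U,V}.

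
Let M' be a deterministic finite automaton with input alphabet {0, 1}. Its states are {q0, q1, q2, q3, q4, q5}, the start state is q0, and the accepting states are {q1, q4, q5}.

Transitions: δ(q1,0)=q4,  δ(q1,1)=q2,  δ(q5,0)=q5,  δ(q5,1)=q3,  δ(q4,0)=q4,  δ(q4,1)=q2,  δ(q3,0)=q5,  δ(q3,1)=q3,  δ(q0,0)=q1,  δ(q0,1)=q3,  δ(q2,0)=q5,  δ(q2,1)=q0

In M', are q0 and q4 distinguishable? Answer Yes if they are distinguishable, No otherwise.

P0 = {q1,q4,q5} | {q0,q2,q3}.
No further refinement is possible. Final partition (2 blocks): {q1,q4,q5} | {q0,q2,q3}.
q0 and q4 end up in different blocks, so they are distinguishable. For instance, the string 'ε' is accepted from only q4.

Yes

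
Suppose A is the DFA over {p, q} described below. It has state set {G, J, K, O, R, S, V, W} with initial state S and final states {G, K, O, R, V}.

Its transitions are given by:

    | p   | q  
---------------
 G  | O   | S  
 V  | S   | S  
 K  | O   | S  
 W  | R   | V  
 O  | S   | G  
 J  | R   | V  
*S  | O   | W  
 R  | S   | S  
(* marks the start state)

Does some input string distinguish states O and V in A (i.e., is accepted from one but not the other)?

Yes

States {J,K} cannot be reached from the start state, so discard them.
P0 = {G,O,R,V} | {S,W}.
On input p, block {G,O,R,V} splits into {O,R,V} and {G}.
Refine {O,R,V} on symbol q: members go to different blocks, giving {R,V} and {O}.
Refine {S,W} on symbol p: members go to different blocks, giving {W} and {S}.
The partition is now stable with 5 blocks: {R,V} | {W} | {G} | {O} | {S}.
O and V end up in different blocks, so they are distinguishable. For instance, the string 'q' is accepted from only O.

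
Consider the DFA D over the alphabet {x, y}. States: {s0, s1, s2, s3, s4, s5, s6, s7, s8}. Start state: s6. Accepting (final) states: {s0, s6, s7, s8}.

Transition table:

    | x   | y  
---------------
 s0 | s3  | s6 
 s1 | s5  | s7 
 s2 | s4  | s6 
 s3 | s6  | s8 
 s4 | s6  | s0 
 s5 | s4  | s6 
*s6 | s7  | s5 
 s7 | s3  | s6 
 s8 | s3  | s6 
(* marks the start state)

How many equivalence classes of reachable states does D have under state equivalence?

4

Reachable states from the start: {s0,s3,s4,s5,s6,s7,s8}. Unreachable: {s1,s2} — drop them.
P0 = {s0,s6,s7,s8} | {s3,s4,s5}.
Split {s0,s6,s7,s8} by δ(·,x) → {s0,s7,s8} and {s6}.
On input x, block {s3,s4,s5} splits into {s3,s4} and {s5}.
Stable partition: {s0,s7,s8} | {s3,s4} | {s6} | {s5} — 4 equivalence classes.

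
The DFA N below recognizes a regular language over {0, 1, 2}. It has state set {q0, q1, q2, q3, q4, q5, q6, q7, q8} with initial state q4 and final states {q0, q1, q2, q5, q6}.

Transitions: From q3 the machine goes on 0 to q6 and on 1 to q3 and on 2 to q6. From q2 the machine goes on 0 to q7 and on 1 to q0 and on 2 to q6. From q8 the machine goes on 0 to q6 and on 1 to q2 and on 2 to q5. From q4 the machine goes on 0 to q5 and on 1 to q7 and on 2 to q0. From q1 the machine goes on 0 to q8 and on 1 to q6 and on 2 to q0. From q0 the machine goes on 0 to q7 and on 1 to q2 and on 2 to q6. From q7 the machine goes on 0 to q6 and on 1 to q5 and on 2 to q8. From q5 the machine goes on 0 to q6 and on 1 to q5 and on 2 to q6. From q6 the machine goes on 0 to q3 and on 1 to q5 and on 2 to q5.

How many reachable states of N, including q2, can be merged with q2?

States {q1} cannot be reached from the start state, so discard them.
Initial partition by acceptance: {q0,q2,q5,q6} | {q3,q4,q7,q8}.
On input 0, block {q0,q2,q5,q6} splits into {q0,q2,q6} and {q5}.
On input 1, block {q0,q2,q6} splits into {q0,q2} and {q6}.
Refine {q3,q4,q7,q8} on symbol 0: members go to different blocks, giving {q3,q7,q8} and {q4}.
Split {q3,q7,q8} by δ(·,1) → {q3} and {q7} and {q8}.
Stable partition: {q0,q2} | {q3} | {q5} | {q6} | {q4} | {q7} | {q8} — 7 equivalence classes.
The equivalence class containing q2 is {q0,q2}, of size 2.

2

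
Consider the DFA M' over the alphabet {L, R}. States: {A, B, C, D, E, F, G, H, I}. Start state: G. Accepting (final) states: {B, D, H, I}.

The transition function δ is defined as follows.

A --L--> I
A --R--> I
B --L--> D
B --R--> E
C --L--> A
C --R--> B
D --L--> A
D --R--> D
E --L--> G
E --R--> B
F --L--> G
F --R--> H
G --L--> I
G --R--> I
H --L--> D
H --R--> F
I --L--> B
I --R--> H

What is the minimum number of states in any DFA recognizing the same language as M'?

Reachable states from the start: {A,B,D,E,F,G,H,I}. Unreachable: {C} — drop them.
Start with accepting vs non-accepting: {B,D,H,I} | {A,E,F,G}.
On input L, block {B,D,H,I} splits into {B,H,I} and {D}.
Refine {B,H,I} on symbol L: members go to different blocks, giving {B,H} and {I}.
Split {A,E,F,G} by δ(·,L) → {A,G} and {E,F}.
Stable partition: {B,H} | {A,G} | {D} | {I} | {E,F} — 5 equivalence classes.

5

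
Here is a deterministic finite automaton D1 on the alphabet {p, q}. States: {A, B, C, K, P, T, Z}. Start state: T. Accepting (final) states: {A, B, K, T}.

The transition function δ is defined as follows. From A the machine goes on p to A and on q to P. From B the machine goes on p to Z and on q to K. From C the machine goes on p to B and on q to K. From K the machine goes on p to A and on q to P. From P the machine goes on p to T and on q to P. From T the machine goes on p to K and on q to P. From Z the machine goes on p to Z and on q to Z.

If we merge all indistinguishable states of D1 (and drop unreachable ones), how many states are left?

First remove the unreachable states {B,C,Z}; 4 states remain.
P0 = {A,K,T} | {P}.
No further refinement is possible. Final partition (2 blocks): {A,K,T} | {P}.

2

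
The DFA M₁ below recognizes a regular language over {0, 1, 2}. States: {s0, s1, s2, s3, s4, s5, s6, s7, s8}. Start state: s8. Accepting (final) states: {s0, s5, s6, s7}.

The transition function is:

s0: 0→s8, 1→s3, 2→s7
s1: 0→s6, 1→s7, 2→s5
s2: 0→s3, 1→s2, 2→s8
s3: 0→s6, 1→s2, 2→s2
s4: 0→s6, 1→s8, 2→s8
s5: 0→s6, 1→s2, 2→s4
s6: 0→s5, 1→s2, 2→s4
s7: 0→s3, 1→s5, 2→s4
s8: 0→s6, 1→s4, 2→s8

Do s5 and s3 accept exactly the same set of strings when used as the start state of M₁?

No

States {s0,s1,s7} cannot be reached from the start state, so discard them.
P0 = {s5,s6} | {s2,s3,s4,s8}.
Split {s2,s3,s4,s8} by δ(·,0) → {s3,s4,s8} and {s2}.
On input 1, block {s3,s4,s8} splits into {s4,s8} and {s3}.
No further refinement is possible. Final partition (4 blocks): {s5,s6} | {s4,s8} | {s2} | {s3}.
s5 and s3 end up in different blocks, so they are distinguishable. For instance, the string 'ε' is accepted from only s5.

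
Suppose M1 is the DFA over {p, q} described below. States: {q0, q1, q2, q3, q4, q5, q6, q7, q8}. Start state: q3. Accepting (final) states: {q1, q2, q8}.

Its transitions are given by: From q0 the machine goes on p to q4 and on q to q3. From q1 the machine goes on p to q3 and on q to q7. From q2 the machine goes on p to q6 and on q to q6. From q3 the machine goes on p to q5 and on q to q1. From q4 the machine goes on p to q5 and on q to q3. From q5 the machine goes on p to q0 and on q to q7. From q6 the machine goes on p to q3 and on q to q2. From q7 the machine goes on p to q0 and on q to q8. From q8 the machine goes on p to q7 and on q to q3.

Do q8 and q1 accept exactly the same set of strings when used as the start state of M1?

Yes

Reachable states from the start: {q0,q1,q3,q4,q5,q7,q8}. Unreachable: {q2,q6} — drop them.
P0 = {q1,q8} | {q0,q3,q4,q5,q7}.
On input q, block {q0,q3,q4,q5,q7} splits into {q0,q4,q5} and {q3,q7}.
The partition is now stable with 3 blocks: {q1,q8} | {q0,q4,q5} | {q3,q7}.
q8 and q1 lie in the same block of the stable partition, so they are equivalent — no string distinguishes them.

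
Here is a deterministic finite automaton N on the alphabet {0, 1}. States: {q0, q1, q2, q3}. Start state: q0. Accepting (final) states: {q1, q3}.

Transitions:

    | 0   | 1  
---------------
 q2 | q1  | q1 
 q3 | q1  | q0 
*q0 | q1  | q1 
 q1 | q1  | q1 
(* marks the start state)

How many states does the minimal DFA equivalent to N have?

2

First remove the unreachable states {q2,q3}; 2 states remain.
P0 = {q1} | {q0}.
No further refinement is possible. Final partition (2 blocks): {q1} | {q0}.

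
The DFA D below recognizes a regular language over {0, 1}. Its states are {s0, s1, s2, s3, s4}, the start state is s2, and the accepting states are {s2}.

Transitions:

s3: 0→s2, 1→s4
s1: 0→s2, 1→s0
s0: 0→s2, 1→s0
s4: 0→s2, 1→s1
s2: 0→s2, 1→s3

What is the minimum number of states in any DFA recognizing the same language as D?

Every state is reachable, so we keep all 5.
P0 = {s2} | {s0,s1,s3,s4}.
No further refinement is possible. Final partition (2 blocks): {s2} | {s0,s1,s3,s4}.

2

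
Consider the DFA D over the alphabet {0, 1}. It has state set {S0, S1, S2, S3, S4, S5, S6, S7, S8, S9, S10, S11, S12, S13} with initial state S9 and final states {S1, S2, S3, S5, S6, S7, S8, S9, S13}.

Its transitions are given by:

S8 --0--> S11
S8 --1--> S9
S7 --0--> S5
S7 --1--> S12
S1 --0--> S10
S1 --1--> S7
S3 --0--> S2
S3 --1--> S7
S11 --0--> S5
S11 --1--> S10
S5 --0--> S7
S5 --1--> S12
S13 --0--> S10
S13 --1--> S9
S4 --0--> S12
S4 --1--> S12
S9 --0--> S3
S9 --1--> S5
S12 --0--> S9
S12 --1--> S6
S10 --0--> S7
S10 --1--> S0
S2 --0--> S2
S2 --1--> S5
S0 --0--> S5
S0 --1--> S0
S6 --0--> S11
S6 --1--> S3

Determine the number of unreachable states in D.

Starting at S9 and following transitions, the reachable set is {S0, S2, S3, S5, S6, S7, S9, S10, S11, S12}. That leaves S1, S4, S8, S13 unreachable — 4 in total.

4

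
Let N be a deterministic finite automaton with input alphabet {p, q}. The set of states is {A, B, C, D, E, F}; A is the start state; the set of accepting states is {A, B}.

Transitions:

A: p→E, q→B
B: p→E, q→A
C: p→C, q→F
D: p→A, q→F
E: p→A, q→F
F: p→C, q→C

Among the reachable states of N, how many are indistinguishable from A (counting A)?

States {D} cannot be reached from the start state, so discard them.
Initial partition by acceptance: {A,B} | {C,E,F}.
On input p, block {C,E,F} splits into {C,F} and {E}.
The partition is now stable with 3 blocks: {A,B} | {C,F} | {E}.
State A belongs to the block {A,B}, which has 2 states.

2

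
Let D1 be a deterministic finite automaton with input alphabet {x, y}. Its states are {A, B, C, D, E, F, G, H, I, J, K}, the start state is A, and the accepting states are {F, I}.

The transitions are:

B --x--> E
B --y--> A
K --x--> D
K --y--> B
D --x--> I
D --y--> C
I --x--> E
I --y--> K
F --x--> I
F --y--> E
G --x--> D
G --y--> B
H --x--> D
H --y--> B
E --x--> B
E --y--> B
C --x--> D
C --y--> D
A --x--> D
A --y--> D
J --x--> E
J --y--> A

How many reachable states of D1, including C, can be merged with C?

First remove the unreachable states {F,G,H,J}; 7 states remain.
Initial partition by acceptance: {I} | {A,B,C,D,E,K}.
Refine {A,B,C,D,E,K} on symbol x: members go to different blocks, giving {A,B,C,E,K} and {D}.
Split {A,B,C,E,K} by δ(·,x) → {A,C,K} and {B,E}.
Split {A,C,K} by δ(·,y) → {A,C} and {K}.
On input y, block {B,E} splits into {B} and {E}.
The partition is now stable with 6 blocks: {I} | {A,C} | {D} | {B} | {K} | {E}.
The equivalence class containing C is {A,C}, of size 2.

2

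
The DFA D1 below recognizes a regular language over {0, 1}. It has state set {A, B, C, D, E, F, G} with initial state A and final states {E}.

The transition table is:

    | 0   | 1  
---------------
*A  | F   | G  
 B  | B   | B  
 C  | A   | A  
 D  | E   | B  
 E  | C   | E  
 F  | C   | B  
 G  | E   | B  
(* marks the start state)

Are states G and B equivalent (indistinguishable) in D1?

No

Reachable states from the start: {A,B,C,E,F,G}. Unreachable: {D} — drop them.
Start with accepting vs non-accepting: {E} | {A,B,C,F,G}.
Refine {A,B,C,F,G} on symbol 0: members go to different blocks, giving {A,B,C,F} and {G}.
On input 1, block {A,B,C,F} splits into {B,C,F} and {A}.
On input 0, block {B,C,F} splits into {B,F} and {C}.
On input 0, block {B,F} splits into {B} and {F}.
No further refinement is possible. Final partition (6 blocks): {E} | {B} | {G} | {A} | {C} | {F}.
G and B end up in different blocks, so they are distinguishable. For instance, the string '0' is accepted from only G.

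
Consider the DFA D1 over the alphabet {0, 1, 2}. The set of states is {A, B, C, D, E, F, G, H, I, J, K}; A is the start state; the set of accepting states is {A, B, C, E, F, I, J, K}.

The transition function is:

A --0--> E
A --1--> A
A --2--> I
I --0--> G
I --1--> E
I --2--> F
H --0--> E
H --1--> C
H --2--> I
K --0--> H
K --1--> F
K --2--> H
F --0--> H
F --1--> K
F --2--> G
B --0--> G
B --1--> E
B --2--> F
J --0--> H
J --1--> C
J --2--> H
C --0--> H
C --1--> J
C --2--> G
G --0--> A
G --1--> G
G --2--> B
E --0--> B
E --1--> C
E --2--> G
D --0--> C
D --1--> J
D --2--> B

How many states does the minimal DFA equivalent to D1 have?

7

First remove the unreachable states {D}; 10 states remain.
Start with accepting vs non-accepting: {A,B,C,E,F,I,J,K} | {G,H}.
Refine {A,B,C,E,F,I,J,K} on symbol 0: members go to different blocks, giving {B,C,F,I,J,K} and {A,E}.
Refine {B,C,F,I,J,K} on symbol 1: members go to different blocks, giving {C,F,J,K} and {B,I}.
Refine {G,H} on symbol 1: members go to different blocks, giving {G} and {H}.
Split {C,F,J,K} by δ(·,2) → {C,F} and {J,K}.
Refine {A,E} on symbol 0: members go to different blocks, giving {A} and {E}.
No further refinement is possible. Final partition (7 blocks): {C,F} | {G} | {A} | {B,I} | {H} | {J,K} | {E}.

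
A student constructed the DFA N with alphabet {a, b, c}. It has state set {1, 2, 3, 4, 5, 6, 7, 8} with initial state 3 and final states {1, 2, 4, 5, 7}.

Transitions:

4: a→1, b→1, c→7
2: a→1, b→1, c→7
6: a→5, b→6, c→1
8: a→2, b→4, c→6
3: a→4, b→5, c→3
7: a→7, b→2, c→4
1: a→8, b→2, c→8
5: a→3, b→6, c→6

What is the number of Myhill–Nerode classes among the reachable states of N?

Every state is reachable, so we keep all 8.
Start with accepting vs non-accepting: {1,2,4,5,7} | {3,6,8}.
On input a, block {1,2,4,5,7} splits into {2,4,7} and {1,5}.
On input a, block {2,4,7} splits into {2,4} and {7}.
Split {3,6,8} by δ(·,a) → {3,8} and {6}.
Split {3,8} by δ(·,b) → {3} and {8}.
Refine {1,5} on symbol a: members go to different blocks, giving {1} and {5}.
The partition is now stable with 7 blocks: {2,4} | {3} | {1} | {7} | {6} | {8} | {5}.

7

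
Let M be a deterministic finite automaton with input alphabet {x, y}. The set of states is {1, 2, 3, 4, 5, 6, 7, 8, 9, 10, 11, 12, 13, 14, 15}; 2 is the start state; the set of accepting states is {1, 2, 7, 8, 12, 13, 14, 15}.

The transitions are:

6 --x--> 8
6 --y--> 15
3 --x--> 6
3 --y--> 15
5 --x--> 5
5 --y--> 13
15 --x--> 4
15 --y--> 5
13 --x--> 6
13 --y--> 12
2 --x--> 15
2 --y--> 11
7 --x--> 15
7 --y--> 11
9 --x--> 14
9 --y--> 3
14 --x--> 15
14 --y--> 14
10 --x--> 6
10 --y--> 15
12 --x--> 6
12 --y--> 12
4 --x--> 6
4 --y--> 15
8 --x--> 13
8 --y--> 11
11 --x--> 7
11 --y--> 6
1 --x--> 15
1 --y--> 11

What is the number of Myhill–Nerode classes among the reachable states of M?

8

Reachable states from the start: {2,4,5,6,7,8,11,12,13,15}. Unreachable: {1,3,9,10,14} — drop them.
Initial partition by acceptance: {2,7,8,12,13,15} | {4,5,6,11}.
Split {2,7,8,12,13,15} by δ(·,x) → {2,7,8} and {12,13,15}.
Refine {4,5,6,11} on symbol x: members go to different blocks, giving {4,5} and {6,11}.
Split {4,5} by δ(·,x) → {4} and {5}.
On input x, block {12,13,15} splits into {12,13} and {15}.
Split {2,7,8} by δ(·,x) → {2,7} and {8}.
Refine {6,11} on symbol x: members go to different blocks, giving {6} and {11}.
Stable partition: {2,7} | {4} | {12,13} | {6} | {5} | {15} | {8} | {11} — 8 equivalence classes.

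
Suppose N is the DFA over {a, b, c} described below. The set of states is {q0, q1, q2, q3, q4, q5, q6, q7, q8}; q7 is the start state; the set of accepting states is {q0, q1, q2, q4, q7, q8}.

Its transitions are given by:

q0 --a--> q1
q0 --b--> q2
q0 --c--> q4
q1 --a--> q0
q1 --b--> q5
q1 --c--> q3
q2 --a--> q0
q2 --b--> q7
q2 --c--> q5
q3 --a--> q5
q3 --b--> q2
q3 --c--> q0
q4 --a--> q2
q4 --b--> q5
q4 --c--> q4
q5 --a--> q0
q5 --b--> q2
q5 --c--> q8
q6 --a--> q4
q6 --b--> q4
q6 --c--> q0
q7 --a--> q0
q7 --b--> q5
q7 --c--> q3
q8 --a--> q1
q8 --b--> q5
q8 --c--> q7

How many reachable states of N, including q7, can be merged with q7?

Reachable states from the start: {q0,q1,q2,q3,q4,q5,q7,q8}. Unreachable: {q6} — drop them.
Start with accepting vs non-accepting: {q0,q1,q2,q4,q7,q8} | {q3,q5}.
Refine {q0,q1,q2,q4,q7,q8} on symbol b: members go to different blocks, giving {q1,q4,q7,q8} and {q0,q2}.
Refine {q1,q4,q7,q8} on symbol a: members go to different blocks, giving {q1,q4,q7} and {q8}.
Split {q1,q4,q7} by δ(·,c) → {q1,q7} and {q4}.
On input a, block {q3,q5} splits into {q3} and {q5}.
Refine {q0,q2} on symbol a: members go to different blocks, giving {q0} and {q2}.
The partition is now stable with 7 blocks: {q1,q7} | {q3} | {q0} | {q8} | {q4} | {q5} | {q2}.
State q7 belongs to the block {q1,q7}, which has 2 states.

2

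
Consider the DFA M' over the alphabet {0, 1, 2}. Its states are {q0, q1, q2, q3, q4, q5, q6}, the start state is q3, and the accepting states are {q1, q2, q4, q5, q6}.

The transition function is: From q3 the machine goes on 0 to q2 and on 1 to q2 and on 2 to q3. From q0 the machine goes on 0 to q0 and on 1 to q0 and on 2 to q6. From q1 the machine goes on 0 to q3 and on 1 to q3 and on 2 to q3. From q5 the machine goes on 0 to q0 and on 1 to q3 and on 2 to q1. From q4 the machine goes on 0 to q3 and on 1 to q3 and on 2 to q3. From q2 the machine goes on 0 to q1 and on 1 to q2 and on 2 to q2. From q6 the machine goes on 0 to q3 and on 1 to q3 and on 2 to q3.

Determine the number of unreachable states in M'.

Starting at q3 and following transitions, the reachable set is {q1, q2, q3}. That leaves q0, q4, q5, q6 unreachable — 4 in total.

4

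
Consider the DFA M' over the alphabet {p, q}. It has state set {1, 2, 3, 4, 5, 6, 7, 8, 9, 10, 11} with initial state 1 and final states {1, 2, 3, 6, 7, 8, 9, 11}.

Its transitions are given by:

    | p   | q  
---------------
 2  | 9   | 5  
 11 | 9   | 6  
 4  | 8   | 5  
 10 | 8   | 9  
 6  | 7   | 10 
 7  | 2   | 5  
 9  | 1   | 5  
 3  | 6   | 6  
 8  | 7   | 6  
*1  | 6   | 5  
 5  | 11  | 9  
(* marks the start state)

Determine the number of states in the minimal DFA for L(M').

Reachable states from the start: {1,2,5,6,7,8,9,10,11}. Unreachable: {3,4} — drop them.
P0 = {1,2,6,7,8,9,11} | {5,10}.
Split {1,2,6,7,8,9,11} by δ(·,q) → {1,2,6,7,9} and {8,11}.
Stable partition: {1,2,6,7,9} | {5,10} | {8,11} — 3 equivalence classes.

3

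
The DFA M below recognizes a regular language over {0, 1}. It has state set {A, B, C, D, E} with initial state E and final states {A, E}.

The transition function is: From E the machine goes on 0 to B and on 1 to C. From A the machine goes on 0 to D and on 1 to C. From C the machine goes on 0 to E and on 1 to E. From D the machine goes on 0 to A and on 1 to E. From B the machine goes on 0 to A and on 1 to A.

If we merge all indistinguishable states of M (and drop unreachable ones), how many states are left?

2

All states are reachable from the start state.
Start with accepting vs non-accepting: {A,E} | {B,C,D}.
The partition is now stable with 2 blocks: {A,E} | {B,C,D}.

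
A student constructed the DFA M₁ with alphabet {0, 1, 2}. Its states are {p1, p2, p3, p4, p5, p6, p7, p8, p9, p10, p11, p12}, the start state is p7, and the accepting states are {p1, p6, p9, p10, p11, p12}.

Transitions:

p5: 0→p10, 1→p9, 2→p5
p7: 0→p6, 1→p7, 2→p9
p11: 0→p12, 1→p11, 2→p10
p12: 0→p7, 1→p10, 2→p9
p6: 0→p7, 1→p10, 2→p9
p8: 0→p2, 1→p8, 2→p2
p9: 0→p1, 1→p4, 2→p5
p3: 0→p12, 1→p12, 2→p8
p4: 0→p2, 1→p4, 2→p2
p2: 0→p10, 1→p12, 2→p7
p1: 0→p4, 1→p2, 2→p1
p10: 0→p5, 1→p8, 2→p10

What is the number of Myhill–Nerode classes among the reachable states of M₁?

8

States {p3,p11} cannot be reached from the start state, so discard them.
P0 = {p1,p6,p9,p10,p12} | {p2,p4,p5,p7,p8}.
On input 0, block {p1,p6,p9,p10,p12} splits into {p1,p6,p10,p12} and {p9}.
Split {p1,p6,p10,p12} by δ(·,1) → {p1,p10} and {p6,p12}.
Split {p2,p4,p5,p7,p8} by δ(·,0) → {p2,p5} and {p4,p8} and {p7}.
Refine {p1,p10} on symbol 0: members go to different blocks, giving {p1} and {p10}.
Split {p2,p5} by δ(·,1) → {p2} and {p5}.
Stable partition: {p1} | {p2} | {p9} | {p6,p12} | {p4,p8} | {p7} | {p10} | {p5} — 8 equivalence classes.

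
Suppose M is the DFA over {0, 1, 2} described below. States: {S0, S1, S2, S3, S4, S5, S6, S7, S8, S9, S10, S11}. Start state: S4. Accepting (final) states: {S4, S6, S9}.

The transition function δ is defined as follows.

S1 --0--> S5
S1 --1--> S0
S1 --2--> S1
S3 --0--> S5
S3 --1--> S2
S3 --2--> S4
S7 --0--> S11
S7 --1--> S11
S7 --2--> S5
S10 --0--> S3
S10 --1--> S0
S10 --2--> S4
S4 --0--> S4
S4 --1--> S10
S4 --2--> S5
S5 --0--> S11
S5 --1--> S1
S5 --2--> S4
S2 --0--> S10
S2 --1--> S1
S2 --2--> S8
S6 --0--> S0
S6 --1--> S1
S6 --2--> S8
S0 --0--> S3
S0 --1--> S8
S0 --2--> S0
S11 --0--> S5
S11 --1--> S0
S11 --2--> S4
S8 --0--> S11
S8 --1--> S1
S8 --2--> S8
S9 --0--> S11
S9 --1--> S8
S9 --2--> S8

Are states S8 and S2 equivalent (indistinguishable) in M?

Yes

States {S6,S7,S9} cannot be reached from the start state, so discard them.
P0 = {S4} | {S0,S1,S2,S3,S5,S8,S10,S11}.
Refine {S0,S1,S2,S3,S5,S8,S10,S11} on symbol 2: members go to different blocks, giving {S0,S1,S2,S8} and {S3,S5,S10,S11}.
The partition is now stable with 3 blocks: {S4} | {S0,S1,S2,S8} | {S3,S5,S10,S11}.
S8 and S2 lie in the same block of the stable partition, so they are equivalent — no string distinguishes them.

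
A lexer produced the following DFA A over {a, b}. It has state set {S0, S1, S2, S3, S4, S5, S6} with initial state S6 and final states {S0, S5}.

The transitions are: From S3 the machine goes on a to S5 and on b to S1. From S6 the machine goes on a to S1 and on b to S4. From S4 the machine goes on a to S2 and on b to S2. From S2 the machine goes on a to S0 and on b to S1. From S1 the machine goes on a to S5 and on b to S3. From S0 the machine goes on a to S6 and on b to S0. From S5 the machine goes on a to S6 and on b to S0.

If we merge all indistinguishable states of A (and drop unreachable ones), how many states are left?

4

Initial partition by acceptance: {S0,S5} | {S1,S2,S3,S4,S6}.
On input a, block {S1,S2,S3,S4,S6} splits into {S1,S2,S3} and {S4,S6}.
On input b, block {S4,S6} splits into {S4} and {S6}.
Stable partition: {S0,S5} | {S1,S2,S3} | {S4} | {S6} — 4 equivalence classes.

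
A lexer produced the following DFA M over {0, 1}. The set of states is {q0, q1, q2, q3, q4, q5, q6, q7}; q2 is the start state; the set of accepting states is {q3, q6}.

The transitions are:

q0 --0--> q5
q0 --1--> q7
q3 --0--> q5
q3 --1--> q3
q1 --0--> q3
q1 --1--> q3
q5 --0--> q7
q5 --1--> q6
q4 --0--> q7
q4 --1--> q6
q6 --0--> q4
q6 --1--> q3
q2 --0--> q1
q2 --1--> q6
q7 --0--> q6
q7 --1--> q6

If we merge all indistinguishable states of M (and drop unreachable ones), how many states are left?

3

States {q0} cannot be reached from the start state, so discard them.
Initial partition by acceptance: {q3,q6} | {q1,q2,q4,q5,q7}.
Refine {q1,q2,q4,q5,q7} on symbol 0: members go to different blocks, giving {q2,q4,q5} and {q1,q7}.
Stable partition: {q3,q6} | {q2,q4,q5} | {q1,q7} — 3 equivalence classes.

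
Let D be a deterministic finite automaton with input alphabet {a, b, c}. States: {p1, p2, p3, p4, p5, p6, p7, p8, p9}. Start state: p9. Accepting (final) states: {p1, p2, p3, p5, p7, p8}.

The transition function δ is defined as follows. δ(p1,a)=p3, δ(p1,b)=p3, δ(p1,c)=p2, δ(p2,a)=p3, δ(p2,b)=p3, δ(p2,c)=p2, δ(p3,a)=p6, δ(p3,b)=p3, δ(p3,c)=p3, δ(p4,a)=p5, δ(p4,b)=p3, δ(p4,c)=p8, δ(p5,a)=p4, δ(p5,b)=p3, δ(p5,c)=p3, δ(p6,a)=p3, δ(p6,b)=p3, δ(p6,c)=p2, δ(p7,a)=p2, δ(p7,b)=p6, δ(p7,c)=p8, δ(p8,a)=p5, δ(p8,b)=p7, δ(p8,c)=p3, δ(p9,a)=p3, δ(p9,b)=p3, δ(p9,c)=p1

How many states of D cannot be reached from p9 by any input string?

4

BFS from p9 reaches {p1, p2, p3, p6, p9}; the 4 state(s) p4, p5, p7, p8 are never visited.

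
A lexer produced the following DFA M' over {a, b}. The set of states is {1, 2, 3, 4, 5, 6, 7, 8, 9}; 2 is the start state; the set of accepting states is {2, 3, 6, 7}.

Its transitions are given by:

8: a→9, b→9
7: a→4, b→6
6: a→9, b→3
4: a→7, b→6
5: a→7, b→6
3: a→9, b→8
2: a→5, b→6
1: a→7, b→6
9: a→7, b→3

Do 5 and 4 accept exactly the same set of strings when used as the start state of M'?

Yes

First remove the unreachable states {1}; 8 states remain.
Start with accepting vs non-accepting: {2,3,6,7} | {4,5,8,9}.
Split {2,3,6,7} by δ(·,b) → {2,6,7} and {3}.
Refine {2,6,7} on symbol b: members go to different blocks, giving {2,7} and {6}.
Refine {4,5,8,9} on symbol a: members go to different blocks, giving {4,5,9} and {8}.
Split {4,5,9} by δ(·,b) → {4,5} and {9}.
Stable partition: {2,7} | {4,5} | {3} | {6} | {8} | {9} — 6 equivalence classes.
5 and 4 lie in the same block of the stable partition, so they are equivalent — no string distinguishes them.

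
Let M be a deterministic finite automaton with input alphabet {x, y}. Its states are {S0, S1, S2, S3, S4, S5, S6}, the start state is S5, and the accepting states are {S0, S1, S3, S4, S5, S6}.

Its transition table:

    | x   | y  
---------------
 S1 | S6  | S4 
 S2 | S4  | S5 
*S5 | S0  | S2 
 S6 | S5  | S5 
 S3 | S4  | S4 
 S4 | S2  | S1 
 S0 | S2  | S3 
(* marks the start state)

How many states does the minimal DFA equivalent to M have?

7

Every state is reachable, so we keep all 7.
P0 = {S0,S1,S3,S4,S5,S6} | {S2}.
Refine {S0,S1,S3,S4,S5,S6} on symbol x: members go to different blocks, giving {S1,S3,S5,S6} and {S0,S4}.
Refine {S1,S3,S5,S6} on symbol x: members go to different blocks, giving {S1,S6} and {S3,S5}.
Refine {S1,S6} on symbol x: members go to different blocks, giving {S1} and {S6}.
Split {S0,S4} by δ(·,y) → {S0} and {S4}.
On input x, block {S3,S5} splits into {S3} and {S5}.
The partition is now stable with 7 blocks: {S1} | {S2} | {S0} | {S3} | {S6} | {S4} | {S5}.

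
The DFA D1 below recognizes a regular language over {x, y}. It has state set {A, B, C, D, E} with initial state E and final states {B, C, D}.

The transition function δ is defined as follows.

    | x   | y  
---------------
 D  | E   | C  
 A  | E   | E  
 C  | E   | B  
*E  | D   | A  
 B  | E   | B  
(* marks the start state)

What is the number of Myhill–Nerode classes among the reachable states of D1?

3

All states are reachable from the start state.
Start with accepting vs non-accepting: {B,C,D} | {A,E}.
Refine {A,E} on symbol x: members go to different blocks, giving {A} and {E}.
No further refinement is possible. Final partition (3 blocks): {B,C,D} | {A} | {E}.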